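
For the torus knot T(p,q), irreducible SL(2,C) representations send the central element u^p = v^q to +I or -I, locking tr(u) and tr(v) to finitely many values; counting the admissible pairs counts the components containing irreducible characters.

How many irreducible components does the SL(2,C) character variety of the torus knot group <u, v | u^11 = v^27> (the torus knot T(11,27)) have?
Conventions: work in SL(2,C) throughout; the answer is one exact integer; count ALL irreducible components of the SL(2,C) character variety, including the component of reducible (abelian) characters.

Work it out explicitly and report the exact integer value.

In the torus knot group T(11,27), u^11 = v^27 is central, so an irreducible representation sends it to +I or -I (Schur).
This locks tr(u) to 2*cos(pi*alpha/11), alpha in 1..10, and tr(v) to 2*cos(pi*beta/27), beta in 1..26, on each component of irreducible characters.
Consistency of u^11 = (-1)^alpha I with v^27 = (-1)^beta I forces alpha = beta (mod 2).
Enumerate parity-matched pairs: 5*13 odd-odd plus 5*13 even-even gives 130.
components with irreducible characters: 130; plus the single component of reducible (abelian) characters: total 131.

131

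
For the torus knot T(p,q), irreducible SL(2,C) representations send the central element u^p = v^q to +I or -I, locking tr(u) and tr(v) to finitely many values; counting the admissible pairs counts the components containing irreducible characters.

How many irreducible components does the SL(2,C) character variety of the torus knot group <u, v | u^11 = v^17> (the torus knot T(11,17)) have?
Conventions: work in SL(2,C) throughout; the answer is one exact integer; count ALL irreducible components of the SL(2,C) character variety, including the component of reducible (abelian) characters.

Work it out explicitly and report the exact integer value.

81

Gamma = < u, v | u^11 = v^17 > (torus knot T(11,17)); the central element u^11 = v^17 acts as +I or -I in any irreducible SL(2,C) representation.
On an irreducible component, tr(u) is locked at 2*cos(pi*alpha/11) for some alpha in 1..10, and tr(v) at 2*cos(pi*beta/17) for some beta in 1..16.
Consistency of u^11 = (-1)^alpha I with v^17 = (-1)^beta I forces alpha = beta (mod 2).
count pairs: odd alpha (5 choices) x odd beta (8), plus even alpha (5) x even beta (8): 5*8 + 5*8 = 80.
Total: 80 irreducible-character components + 1 reducible (abelian) component = 81.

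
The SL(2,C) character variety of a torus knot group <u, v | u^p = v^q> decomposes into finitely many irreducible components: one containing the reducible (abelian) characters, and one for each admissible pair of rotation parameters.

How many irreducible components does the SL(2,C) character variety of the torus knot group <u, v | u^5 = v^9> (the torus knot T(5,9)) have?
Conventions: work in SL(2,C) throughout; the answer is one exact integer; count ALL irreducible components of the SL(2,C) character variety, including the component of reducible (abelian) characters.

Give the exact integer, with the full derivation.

Gamma = < u, v | u^5 = v^9 > (torus knot T(5,9)); the central element u^5 = v^9 acts as +I or -I in any irreducible SL(2,C) representation.
On an irreducible component, tr(u) is locked at 2*cos(pi*alpha/5) for some alpha in 1..4, and tr(v) at 2*cos(pi*beta/9) for some beta in 1..8.
Consistency of u^5 = (-1)^alpha I with v^9 = (-1)^beta I forces alpha = beta (mod 2).
count pairs: odd alpha (2 choices) x odd beta (4), plus even alpha (2) x even beta (4): 2*4 + 2*4 = 16.
Total: 16 irreducible-character components + 1 reducible (abelian) component = 17.

17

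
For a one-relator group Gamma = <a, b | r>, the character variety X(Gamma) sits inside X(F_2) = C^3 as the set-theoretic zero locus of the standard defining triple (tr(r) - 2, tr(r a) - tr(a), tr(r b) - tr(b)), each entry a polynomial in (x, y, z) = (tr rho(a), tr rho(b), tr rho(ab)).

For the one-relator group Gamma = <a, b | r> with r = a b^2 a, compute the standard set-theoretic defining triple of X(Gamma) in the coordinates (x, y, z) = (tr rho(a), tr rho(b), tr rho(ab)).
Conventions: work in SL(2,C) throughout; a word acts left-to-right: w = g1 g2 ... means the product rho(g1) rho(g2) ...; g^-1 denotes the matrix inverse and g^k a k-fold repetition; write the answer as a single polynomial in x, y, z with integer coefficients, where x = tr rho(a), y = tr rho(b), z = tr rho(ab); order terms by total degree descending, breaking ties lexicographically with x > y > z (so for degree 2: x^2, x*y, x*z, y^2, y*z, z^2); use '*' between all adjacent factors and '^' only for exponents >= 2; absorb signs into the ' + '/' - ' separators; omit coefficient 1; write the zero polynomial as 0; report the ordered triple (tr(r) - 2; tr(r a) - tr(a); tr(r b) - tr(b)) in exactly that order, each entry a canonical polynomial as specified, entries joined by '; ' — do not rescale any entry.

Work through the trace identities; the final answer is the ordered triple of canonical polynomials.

x*y*z - x^2 - y^2; x^2*y*z - x^3 - x*y^2 - y*z + 2*x; y*z^2 - x*z - 2*y

trace(b^2 a) = trace(b) trace(a b) - trace(a) = y*z - x
trace(b^2) = trace(b) trace(b) - trace(1) = y^2 - 2
next, trace(a b^2 a) = trace(a) trace(b^2 a) - trace(b^2) = x*y*z - x^2 - y^2 + 2
trace(b a^2) = trace(a) trace(b a) - trace(b)  (reduce the a square) = x*z - y
and trace(a^3 b) = trace(a) trace(b a^2) - trace(b a)  (reduce the a square) = x^2*z - x*y - z
next, trace(a^2) = trace(a) trace(a) - trace(1)  (reduce the a square) = x^2 - 2
and trace(a^3) = trace(a) trace(a^2) - trace(a)  (reduce the a square) = x^3 - 3*x
trace(a b^2 a^2) = trace(b) trace(a^3 b) - trace(a^3)  (reduce the b square) = x^2*y*z - x^3 - x*y^2 - y*z + 3*x
and trace(a b a b) = trace(a b) trace(a b) - trace(1)  (split on a) = z^2 - 2
next, trace(a b^2 a b) = trace(b) trace(a b a b) - trace(a b a)  (reduce the b square) = y*z^2 - x*z - y
assemble the triple (trace(r) - 2; trace(r a) - x; trace(r b) - y)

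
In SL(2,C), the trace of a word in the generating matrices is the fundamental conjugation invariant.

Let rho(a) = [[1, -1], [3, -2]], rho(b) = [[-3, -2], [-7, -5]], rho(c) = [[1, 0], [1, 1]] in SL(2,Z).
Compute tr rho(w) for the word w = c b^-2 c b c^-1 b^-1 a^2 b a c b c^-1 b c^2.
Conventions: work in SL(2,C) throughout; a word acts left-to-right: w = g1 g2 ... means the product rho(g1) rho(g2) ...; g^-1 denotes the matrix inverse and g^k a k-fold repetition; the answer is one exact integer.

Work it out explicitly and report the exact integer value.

rho(c) = [[1, 0], [1, 1]]
... * rho(b^-1) = [[-5, 2], [7, -3]]  ->  [[-5, 2], [2, -1]]
... * rho(b^-1) = [[-5, 2], [7, -3]]  ->  [[39, -16], [-17, 7]]
... * rho(c) = [[1, 0], [1, 1]]  ->  [[23, -16], [-10, 7]]
... * rho(b) = [[-3, -2], [-7, -5]]  ->  [[43, 34], [-19, -15]]
... * rho(c^-1) = [[1, 0], [-1, 1]]  ->  [[9, 34], [-4, -15]]
... * rho(b^-1) = [[-5, 2], [7, -3]]  ->  [[193, -84], [-85, 37]]
... * rho(a) = [[1, -1], [3, -2]]  ->  [[-59, -25], [26, 11]]
... * rho(a) = [[1, -1], [3, -2]]  ->  [[-134, 109], [59, -48]]
... * rho(b) = [[-3, -2], [-7, -5]]  ->  [[-361, -277], [159, 122]]
... * rho(a) = [[1, -1], [3, -2]]  ->  [[-1192, 915], [525, -403]]
... * rho(c) = [[1, 0], [1, 1]]  ->  [[-277, 915], [122, -403]]
... * rho(b) = [[-3, -2], [-7, -5]]  ->  [[-5574, -4021], [2455, 1771]]
... * rho(c^-1) = [[1, 0], [-1, 1]]  ->  [[-1553, -4021], [684, 1771]]
... * rho(b) = [[-3, -2], [-7, -5]]  ->  [[32806, 23211], [-14449, -10223]]
... * rho(c) = [[1, 0], [1, 1]]  ->  [[56017, 23211], [-24672, -10223]]
... * rho(c) = [[1, 0], [1, 1]]  ->  [[79228, 23211], [-34895, -10223]]
tr = 79228 + -10223 = 69005

69005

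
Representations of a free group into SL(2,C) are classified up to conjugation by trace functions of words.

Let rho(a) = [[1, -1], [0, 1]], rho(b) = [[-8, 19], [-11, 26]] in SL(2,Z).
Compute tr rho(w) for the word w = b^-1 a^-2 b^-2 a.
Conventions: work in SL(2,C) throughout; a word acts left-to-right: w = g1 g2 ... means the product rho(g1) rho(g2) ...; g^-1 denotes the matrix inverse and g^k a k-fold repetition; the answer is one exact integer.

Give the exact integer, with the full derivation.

rho(b^-1) = [[26, -19], [11, -8]]
... * rho(a^-1) = [[1, 1], [0, 1]]  ->  [[26, 7], [11, 3]]
... * rho(a^-1) = [[1, 1], [0, 1]]  ->  [[26, 33], [11, 14]]
... * rho(b^-1) = [[26, -19], [11, -8]]  ->  [[1039, -758], [440, -321]]
... * rho(b^-1) = [[26, -19], [11, -8]]  ->  [[18676, -13677], [7909, -5792]]
... * rho(a) = [[1, -1], [0, 1]]  ->  [[18676, -32353], [7909, -13701]]
tr = 18676 + -13701 = 4975

4975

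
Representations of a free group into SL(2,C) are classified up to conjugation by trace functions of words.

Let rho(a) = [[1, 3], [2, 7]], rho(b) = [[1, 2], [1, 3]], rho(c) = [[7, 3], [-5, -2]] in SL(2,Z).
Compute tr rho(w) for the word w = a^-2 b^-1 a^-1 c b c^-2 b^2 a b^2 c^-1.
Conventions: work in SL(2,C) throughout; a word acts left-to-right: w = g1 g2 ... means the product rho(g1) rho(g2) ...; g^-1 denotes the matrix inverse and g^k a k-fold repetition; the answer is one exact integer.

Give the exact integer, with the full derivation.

rho(a^-1) = [[7, -3], [-2, 1]]
... * rho(a^-1) = [[7, -3], [-2, 1]]  ->  [[55, -24], [-16, 7]]
... * rho(b^-1) = [[3, -2], [-1, 1]]  ->  [[189, -134], [-55, 39]]
... * rho(a^-1) = [[7, -3], [-2, 1]]  ->  [[1591, -701], [-463, 204]]
... * rho(c) = [[7, 3], [-5, -2]]  ->  [[14642, 6175], [-4261, -1797]]
... * rho(b) = [[1, 2], [1, 3]]  ->  [[20817, 47809], [-6058, -13913]]
... * rho(c^-1) = [[-2, -3], [5, 7]]  ->  [[197411, 272212], [-57449, -79217]]
... * rho(c^-1) = [[-2, -3], [5, 7]]  ->  [[966238, 1313251], [-281187, -382172]]
... * rho(b) = [[1, 2], [1, 3]]  ->  [[2279489, 5872229], [-663359, -1708890]]
... * rho(b) = [[1, 2], [1, 3]]  ->  [[8151718, 22175665], [-2372249, -6453388]]
... * rho(a) = [[1, 3], [2, 7]]  ->  [[52503048, 179684809], [-15279025, -52290463]]
... * rho(b) = [[1, 2], [1, 3]]  ->  [[232187857, 644060523], [-67569488, -187429439]]
... * rho(b) = [[1, 2], [1, 3]]  ->  [[876248380, 2396557283], [-254998927, -697427293]]
... * rho(c^-1) = [[-2, -3], [5, 7]]  ->  [[10230289655, 14147155841], [-2977138611, -4116994270]]
tr = 10230289655 + -4116994270 = 6113295385

6113295385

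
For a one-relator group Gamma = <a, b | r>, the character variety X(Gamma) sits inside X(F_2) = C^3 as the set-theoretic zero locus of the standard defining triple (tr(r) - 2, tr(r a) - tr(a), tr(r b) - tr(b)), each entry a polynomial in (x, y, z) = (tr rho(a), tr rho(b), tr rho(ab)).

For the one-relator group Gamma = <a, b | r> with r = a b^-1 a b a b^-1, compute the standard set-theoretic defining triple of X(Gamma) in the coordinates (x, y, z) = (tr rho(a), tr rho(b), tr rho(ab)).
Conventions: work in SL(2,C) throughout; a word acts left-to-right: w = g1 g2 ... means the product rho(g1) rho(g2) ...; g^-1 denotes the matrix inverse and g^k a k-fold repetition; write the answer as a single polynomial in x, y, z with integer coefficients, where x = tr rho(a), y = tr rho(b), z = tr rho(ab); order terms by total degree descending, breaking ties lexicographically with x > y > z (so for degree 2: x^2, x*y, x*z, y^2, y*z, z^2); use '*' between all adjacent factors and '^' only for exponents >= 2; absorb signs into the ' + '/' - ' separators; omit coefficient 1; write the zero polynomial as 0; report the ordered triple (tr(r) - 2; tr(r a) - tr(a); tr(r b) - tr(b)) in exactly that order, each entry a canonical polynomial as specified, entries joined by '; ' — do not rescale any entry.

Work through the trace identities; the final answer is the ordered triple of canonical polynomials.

tr(b a^2) = tr(a) * tr(b a) - tr(b)   [square of a] = x*z - y
tr(a b a^2) = tr(a) * tr(b a^2) - tr(b a)   [square of a] = x^2*z - x*y - z
tr(b a b a) = tr(a b) * tr(a b) - tr(1)   [split at a repeated a] = z^2 - 2
next, tr(b a b) = tr(b) * tr(a b) - tr(a)   [square of b] = y*z - x
tr(a b a^2 b) = tr(a) * tr(b a b a) - tr(b a b)   [square of a] = x*z^2 - y*z - x
next, tr(a b^-1 a b a) = tr(a b a^2) * tr(b) - tr(a b a^2 b)   [inverse elimination on b] = x^2*y*z - x*y^2 - x*z^2 + x
next, tr(a b a b a b) = tr(a b) * tr(a b a b) - tr(a^-1 b^-1)   [split at a repeated a] = z^3 - 3*z
and tr(a b^-1 a b a b) = tr(a b a b a) * tr(b) - tr(a b a b a b)   [inverse elimination on b] = x*y*z^2 - y^2*z - z^3 - x*y + 3*z
tr(a b^-1 a b a b^-1) = tr(a b^-1 a b a) * tr(b) - tr(a b^-1 a b a b)   [inverse elimination on b] = x^2*y^2*z - x*y^3 - 2*x*y*z^2 + y^2*z + z^3 + 2*x*y - 3*z
tr(a b a^3) = tr(a) * tr(b a^3) - tr(b a^2)   [square of a] = x^3*z - x^2*y - 2*x*z + y
tr(a b a^3 b) = tr(a) * tr(a b a b a) - tr(a b a b)   [square of a] = x^2*z^2 - x*y*z - x^2 - z^2 + 2
tr(a^2 b^-1 a b a) = tr(a b a^3) * tr(b) - tr(a b a^3 b)   [inverse elimination on b] = x^3*y*z - x^2*y^2 - x^2*z^2 - x*y*z + x^2 + y^2 + z^2 - 2
tr(b a b a b) = tr(b) * tr(a b a b) - tr(a b a)   [square of b] = y*z^2 - x*z - y
tr(a b a b a^2 b) = tr(a) * tr(b a b a b a) - tr(b a b a b)   [square of a] = x*z^3 - y*z^2 - 2*x*z + y
and tr(a^2 b^-1 a b a b) = tr(a b a b a^2) * tr(b) - tr(a b a b a^2 b)   [inverse elimination on b] = x^2*y*z^2 - x*y^2*z - x*z^3 - x^2*y + 2*x*z + y
tr(a b^-1 a b a b^-1 a) = tr(a^2 b^-1 a b a) * tr(b) - tr(a^2 b^-1 a b a b)   [inverse elimination on b] = x^3*y^2*z - x^2*y^3 - 2*x^2*y*z^2 + x*z^3 + 2*x^2*y + y^3 + y*z^2 - 2*x*z - 3*y
assemble the triple (tr(r) - 2; tr(r a) - x; tr(r b) - y)

x^2*y^2*z - x*y^3 - 2*x*y*z^2 + y^2*z + z^3 + 2*x*y - 3*z - 2; x^3*y^2*z - x^2*y^3 - 2*x^2*y*z^2 + x*z^3 + 2*x^2*y + y^3 + y*z^2 - 2*x*z - x - 3*y; x^2*y*z - x*y^2 - x*z^2 + x - y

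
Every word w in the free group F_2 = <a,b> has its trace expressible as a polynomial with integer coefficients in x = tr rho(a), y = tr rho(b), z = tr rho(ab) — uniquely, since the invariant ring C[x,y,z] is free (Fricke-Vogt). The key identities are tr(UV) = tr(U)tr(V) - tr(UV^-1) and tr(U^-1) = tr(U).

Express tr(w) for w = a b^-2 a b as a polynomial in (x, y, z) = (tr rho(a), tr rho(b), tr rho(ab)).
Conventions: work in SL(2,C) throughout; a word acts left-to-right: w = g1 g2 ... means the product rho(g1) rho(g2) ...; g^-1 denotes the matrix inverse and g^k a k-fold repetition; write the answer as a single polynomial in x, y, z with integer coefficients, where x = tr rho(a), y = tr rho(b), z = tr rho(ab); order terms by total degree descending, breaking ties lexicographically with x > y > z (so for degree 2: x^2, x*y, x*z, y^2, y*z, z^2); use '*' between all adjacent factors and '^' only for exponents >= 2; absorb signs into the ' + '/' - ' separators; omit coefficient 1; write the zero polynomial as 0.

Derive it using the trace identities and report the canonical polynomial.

next, tr(a b a) = tr(a) tr(b a) - tr(b)  (reduce the a square) = x*z - y
and tr(a b a b) = tr(b a) tr(b a) - tr(1)  (split on b) = z^2 - 2
and tr(a b a b^-1) = tr(a b a) tr(b) - tr(a b a b)  (eliminate b^-1) = x*y*z - y^2 - z^2 + 2
tr(a b^-2 a b) = tr(a b a b^-1) tr(b) - tr(a b a)  (eliminate b^-1) = x*y^2*z - y^3 - y*z^2 - x*z + 3*y

x*y^2*z - y^3 - y*z^2 - x*z + 3*y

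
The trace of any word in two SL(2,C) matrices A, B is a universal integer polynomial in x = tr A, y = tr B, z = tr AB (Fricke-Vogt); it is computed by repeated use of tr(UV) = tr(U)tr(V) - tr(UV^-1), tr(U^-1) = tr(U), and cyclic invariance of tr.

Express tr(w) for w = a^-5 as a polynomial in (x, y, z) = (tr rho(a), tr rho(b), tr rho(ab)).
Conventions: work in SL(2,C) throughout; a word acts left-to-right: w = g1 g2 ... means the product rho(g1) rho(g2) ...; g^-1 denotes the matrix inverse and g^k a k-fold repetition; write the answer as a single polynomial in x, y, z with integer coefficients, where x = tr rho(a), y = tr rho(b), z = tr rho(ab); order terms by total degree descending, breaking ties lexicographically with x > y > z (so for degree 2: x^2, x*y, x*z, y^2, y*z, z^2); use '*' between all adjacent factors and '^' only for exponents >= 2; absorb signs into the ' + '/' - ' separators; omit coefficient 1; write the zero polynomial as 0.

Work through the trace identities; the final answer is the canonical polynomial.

trace(a^-1) = trace(a) = x
trace(a^-2) = trace(a^-1)*trace(a) - trace(1) = x^2 - 2
trace(a^-3) = trace(a^-2)*trace(a) - trace(a^-1) = x^3 - 3*x
trace(a^-4) = trace(a^-3)*trace(a) - trace(a^-2) = x^4 - 4*x^2 + 2
trace(a^-5) = trace(a^-4)*trace(a) - trace(a^-3) = x^5 - 5*x^3 + 5*x

x^5 - 5*x^3 + 5*x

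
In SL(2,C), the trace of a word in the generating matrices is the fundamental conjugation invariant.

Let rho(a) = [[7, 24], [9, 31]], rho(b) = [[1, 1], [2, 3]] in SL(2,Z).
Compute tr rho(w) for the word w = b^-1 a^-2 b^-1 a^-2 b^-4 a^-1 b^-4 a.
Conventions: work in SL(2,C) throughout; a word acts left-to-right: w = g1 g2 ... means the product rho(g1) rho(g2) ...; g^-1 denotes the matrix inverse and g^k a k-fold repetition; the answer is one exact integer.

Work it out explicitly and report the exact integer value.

rho(b^-1) = [[3, -1], [-2, 1]]
... * rho(a^-1) = [[31, -24], [-9, 7]]  ->  [[102, -79], [-71, 55]]
... * rho(a^-1) = [[31, -24], [-9, 7]]  ->  [[3873, -3001], [-2696, 2089]]
... * rho(b^-1) = [[3, -1], [-2, 1]]  ->  [[17621, -6874], [-12266, 4785]]
... * rho(a^-1) = [[31, -24], [-9, 7]]  ->  [[608117, -471022], [-423311, 327879]]
... * rho(a^-1) = [[31, -24], [-9, 7]]  ->  [[23090825, -17891962], [-16073552, 12454617]]
... * rho(b^-1) = [[3, -1], [-2, 1]]  ->  [[105056399, -40982787], [-73129890, 28528169]]
... * rho(b^-1) = [[3, -1], [-2, 1]]  ->  [[397134771, -146039186], [-276446008, 101658059]]
... * rho(b^-1) = [[3, -1], [-2, 1]]  ->  [[1483482685, -543173957], [-1032654142, 378104067]]
... * rho(b^-1) = [[3, -1], [-2, 1]]  ->  [[5536795969, -2026656642], [-3854170560, 1410758209]]
... * rho(a^-1) = [[31, -24], [-9, 7]]  ->  [[189880584817, -147069699750], [-132176111241, 102375400903]]
... * rho(b^-1) = [[3, -1], [-2, 1]]  ->  [[863781153951, -336950284567], [-601279135529, 234551512144]]
... * rho(b^-1) = [[3, -1], [-2, 1]]  ->  [[3265244030987, -1200731438518], [-2272940430875, 835830647673]]
... * rho(b^-1) = [[3, -1], [-2, 1]]  ->  [[12197194969997, -4465975469505], [-8490482587971, 3108771078548]]
... * rho(b^-1) = [[3, -1], [-2, 1]]  ->  [[45523535849001, -16663170439502], [-31688989921009, 11599253666519]]
... * rho(a) = [[7, 24], [9, 31]]  ->  [[168696216987489, 576006576751462], [-117429646448392, -400958894442127]]
tr = 168696216987489 + -400958894442127 = -232262677454638

-232262677454638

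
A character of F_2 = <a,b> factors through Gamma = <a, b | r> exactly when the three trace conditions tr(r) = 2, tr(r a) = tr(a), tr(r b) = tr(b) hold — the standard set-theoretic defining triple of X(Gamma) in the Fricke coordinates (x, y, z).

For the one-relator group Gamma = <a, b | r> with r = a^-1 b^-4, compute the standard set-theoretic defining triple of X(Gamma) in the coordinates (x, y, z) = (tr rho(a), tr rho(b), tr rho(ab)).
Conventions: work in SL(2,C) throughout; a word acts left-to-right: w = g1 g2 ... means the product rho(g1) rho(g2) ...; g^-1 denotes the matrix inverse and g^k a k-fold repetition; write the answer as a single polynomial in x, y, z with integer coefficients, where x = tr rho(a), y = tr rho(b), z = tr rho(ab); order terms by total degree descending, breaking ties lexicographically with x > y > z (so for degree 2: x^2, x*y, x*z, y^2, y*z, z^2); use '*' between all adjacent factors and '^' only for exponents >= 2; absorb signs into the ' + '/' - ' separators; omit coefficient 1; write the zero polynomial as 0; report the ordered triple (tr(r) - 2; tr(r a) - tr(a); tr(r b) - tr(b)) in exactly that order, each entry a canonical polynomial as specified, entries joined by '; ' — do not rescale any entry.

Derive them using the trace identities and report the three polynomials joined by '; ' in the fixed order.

y^3*z - x*y^2 - 2*y*z + x - 2; y^4 - 4*y^2 - x + 2; y^2*z - x*y - y - z

and tr(b^-1) = tr(b) = y
tr(b^-2) = tr(b^-1) tr(b) - tr(1) = y^2 - 2
tr(a b^-1) = tr(a) tr(b) - tr(a b) = x*y - z
tr(b^-2 a) = tr(a b^-1) tr(b) - tr(a) = x*y^2 - y*z - x
tr(b^-2 a^-1) = tr(b^-2) tr(a) - tr(b^-2 a) = y*z - x
tr(b^-3 a^-1) = tr(b^-2 a^-1) tr(b) - tr(b^-2 a^-1 b) = y^2*z - x*y - z
tr(a^-1 b^-4) = tr(b^-3 a^-1) tr(b) - tr(b^-3 a^-1 b) = y^3*z - x*y^2 - 2*y*z + x
and tr(b^-3) = tr(b^-2) tr(b) - tr(b^-1) = y^3 - 3*y
next, tr(b^-4) = tr(b^-3) tr(b) - tr(b^-2) = y^4 - 4*y^2 + 2
assemble the triple (tr(r) - 2; tr(r a) - x; tr(r b) - y)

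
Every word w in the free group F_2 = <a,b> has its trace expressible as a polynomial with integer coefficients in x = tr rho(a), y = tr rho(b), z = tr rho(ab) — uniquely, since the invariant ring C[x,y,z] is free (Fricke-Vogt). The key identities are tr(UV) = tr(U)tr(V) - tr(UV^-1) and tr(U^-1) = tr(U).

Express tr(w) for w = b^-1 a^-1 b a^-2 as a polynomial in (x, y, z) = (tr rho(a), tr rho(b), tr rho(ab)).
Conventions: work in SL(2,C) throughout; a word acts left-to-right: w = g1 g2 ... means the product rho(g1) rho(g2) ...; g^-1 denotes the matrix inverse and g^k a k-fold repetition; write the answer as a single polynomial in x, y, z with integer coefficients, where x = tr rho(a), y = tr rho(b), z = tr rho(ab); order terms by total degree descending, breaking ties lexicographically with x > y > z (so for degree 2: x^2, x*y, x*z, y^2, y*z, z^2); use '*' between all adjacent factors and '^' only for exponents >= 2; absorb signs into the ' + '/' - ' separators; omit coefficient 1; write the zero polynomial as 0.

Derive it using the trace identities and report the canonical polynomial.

x^2*y*z - x*y^2 - x*z^2 + x

reduce: tr(a^-1 b) = tr(b) tr(a) - tr(b a) = x*y - z
reduce: tr(a^-2 b) = tr(a^-1 b) tr(a) - tr(a^-1 b a) = x^2*y - x*z - y
tr(a^-1 b a^-2) = tr(a^-2 b) tr(a) - tr(a^-2 b a) = x^3*y - x^2*z - 2*x*y + z
tr(b^2) = tr(b) tr(b) - tr(1) = y^2 - 2
tr(b^2 a) = tr(b) tr(a b) - tr(a) = y*z - x
tr(b a^-1 b) = tr(b^2) tr(a) - tr(b^2 a) = x*y^2 - y*z - x
so tr(b a b a) = tr(b a) tr(b a) - tr(1)   [split at repeated b] = z^2 - 2
tr(b a^-1 b a) = tr(b a b) tr(a) - tr(b a b a) = x*y*z - x^2 - z^2 + 2
tr(b a^-1 b a^-1) = tr(b a^-1 b) tr(a) - tr(b a^-1 b a) = x^2*y^2 - 2*x*y*z + z^2 - 2
tr(a^-1 b a^-2 b) = tr(b a^-1 b a^-1) tr(a) - tr(b a^-1 b) = x^3*y^2 - 2*x^2*y*z - x*y^2 + x*z^2 + y*z - x
tr(b^-1 a^-1 b a^-2) = tr(a^-1 b a^-2) tr(b) - tr(a^-1 b a^-2 b) = x^2*y*z - x*y^2 - x*z^2 + x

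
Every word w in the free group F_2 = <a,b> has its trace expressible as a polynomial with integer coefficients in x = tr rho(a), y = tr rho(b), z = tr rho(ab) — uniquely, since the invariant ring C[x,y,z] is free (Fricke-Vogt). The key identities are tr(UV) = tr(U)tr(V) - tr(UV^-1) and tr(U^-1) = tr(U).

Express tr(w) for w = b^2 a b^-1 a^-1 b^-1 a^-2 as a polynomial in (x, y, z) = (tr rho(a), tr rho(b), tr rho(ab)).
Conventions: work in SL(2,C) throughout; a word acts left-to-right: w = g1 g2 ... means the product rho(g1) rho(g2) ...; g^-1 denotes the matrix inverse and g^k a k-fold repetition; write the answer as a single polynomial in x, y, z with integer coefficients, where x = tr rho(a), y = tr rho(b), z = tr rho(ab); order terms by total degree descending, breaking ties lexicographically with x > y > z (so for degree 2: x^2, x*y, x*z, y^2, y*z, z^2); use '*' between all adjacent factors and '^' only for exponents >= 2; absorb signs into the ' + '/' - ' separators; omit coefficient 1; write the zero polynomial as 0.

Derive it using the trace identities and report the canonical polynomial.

trace(b a^-1) = trace(b)*trace(a) - trace(b a)  (eliminate a^-1) = x*y - z
trace(a^-2 b) = trace(b a^-1)*trace(a) - trace(b)  (eliminate a^-1) = x^2*y - x*z - y
use: trace(a b^2) = trace(b)*trace(a b) - trace(a)  (reduce the b square) = y*z - x
trace(b^2 a b) = trace(b)*trace(a b^2) - trace(a b)  (reduce the b square) = y^2*z - x*y - z
trace(a b a b) = trace(b a)*trace(b a) - trace(1)  (split on b) = z^2 - 2
trace(a b a) = trace(a)*trace(b a) - trace(b)  (reduce the a square) = x*z - y
trace(b^2 a b a) = trace(b)*trace(a b a b) - trace(a b a)  (reduce the b square) = y*z^2 - x*z - y
apply: trace(b^2 a b a^-1) = trace(b^2 a b)*trace(a) - trace(b^2 a b a)  (eliminate a^-1) = x*y^2*z - x^2*y - y*z^2 + y
use: trace(a^-1 b^2 a b a^-1) = trace(b^2 a b a^-1)*trace(a) - trace(b^2 a b)  (eliminate a^-1) = x^2*y^2*z - x^3*y - x*y*z^2 - y^2*z + 2*x*y + z
trace(b^3 a b) = trace(b)*trace(a b^3) - trace(a b^2)  (reduce the b square) = y^3*z - x*y^2 - 2*y*z + x
apply: trace(b^3 a b a) = trace(b)*trace(b a b a b) - trace(b a b a)  (reduce the b square) = y^2*z^2 - x*y*z - y^2 - z^2 + 2
use: trace(b^2 a b a^-1 b) = trace(b^3 a b)*trace(a) - trace(b^3 a b a)  (eliminate a^-1) = x*y^3*z - x^2*y^2 - y^2*z^2 - x*y*z + x^2 + y^2 + z^2 - 2
trace(b^2) = trace(b)*trace(b) - trace(1)  (reduce the b square) = y^2 - 2
use: trace(a b^2 a) = trace(a)*trace(b^2 a) - trace(b^2)  (reduce the a square) = x*y*z - x^2 - y^2 + 2
apply: trace(b a b^2 a b) = trace(b)*trace(a b^2 a b) - trace(a b^2 a)  (reduce the b square) = y^2*z^2 - 2*x*y*z + x^2 - 2
trace(a b a b a b) = trace(a b a b)*trace(a b) - trace(b a)  (split on a) = z^3 - 3*z
apply: trace(a b a b a) = trace(a)*trace(b a b a) - trace(b a b)  (reduce the a square) = x*z^2 - y*z - x
trace(b a b^2 a b a) = trace(b)*trace(a b a b a b) - trace(a b a b a)  (reduce the b square) = y*z^3 - x*z^2 - 2*y*z + x
use: trace(b^2 a b a^-1 b a) = trace(b a b^2 a b)*trace(a) - trace(b a b^2 a b a)  (eliminate a^-1) = x*y^2*z^2 - 2*x^2*y*z - y*z^3 + x^3 + x*z^2 + 2*y*z - 3*x
use: trace(a^-1 b^2 a b a^-1 b) = trace(b^2 a b a^-1 b)*trace(a) - trace(b^2 a b a^-1 b a)  (eliminate a^-1) = x^2*y^3*z - x^3*y^2 - 2*x*y^2*z^2 + x^2*y*z + y*z^3 + x*y^2 - 2*y*z + x
trace(a^-1 b^2 a b a^-1 b^-1) = trace(a^-1 b^2 a b a^-1)*trace(b) - trace(a^-1 b^2 a b a^-1 b)  (eliminate b^-1) = x*y^2*z^2 - x^2*y*z - y^3*z - y*z^3 + x*y^2 + 3*y*z - x
trace(b a b a^-1) = trace(b a b)*trace(a) - trace(b a b a)  (eliminate a^-1) = x*y*z - x^2 - z^2 + 2
trace(a^-1 b^-1 a^-2 b^2 a b) = trace(a^-1 b^2 a b a^-1 b^-1)*trace(a) - trace(a^-1 b^2 a b a^-1 b^-1 a)  (eliminate a^-1) = x^2*y^2*z^2 - x^3*y*z - x*y^3*z - x*y*z^3 + x^2*y^2 + 2*x*y*z + z^2 - 2
trace(b^2 a b^-1 a^-1 b^-1 a^-2) = trace(a^-1 b^-1 a^-2 b^2 a)*trace(b) - trace(a^-1 b^-1 a^-2 b^2 a b)  (eliminate b^-1) = -x^2*y^2*z^2 + x^3*y*z + x*y^3*z + x*y*z^3 - 3*x*y*z - y^2 - z^2 + 2

-x^2*y^2*z^2 + x^3*y*z + x*y^3*z + x*y*z^3 - 3*x*y*z - y^2 - z^2 + 2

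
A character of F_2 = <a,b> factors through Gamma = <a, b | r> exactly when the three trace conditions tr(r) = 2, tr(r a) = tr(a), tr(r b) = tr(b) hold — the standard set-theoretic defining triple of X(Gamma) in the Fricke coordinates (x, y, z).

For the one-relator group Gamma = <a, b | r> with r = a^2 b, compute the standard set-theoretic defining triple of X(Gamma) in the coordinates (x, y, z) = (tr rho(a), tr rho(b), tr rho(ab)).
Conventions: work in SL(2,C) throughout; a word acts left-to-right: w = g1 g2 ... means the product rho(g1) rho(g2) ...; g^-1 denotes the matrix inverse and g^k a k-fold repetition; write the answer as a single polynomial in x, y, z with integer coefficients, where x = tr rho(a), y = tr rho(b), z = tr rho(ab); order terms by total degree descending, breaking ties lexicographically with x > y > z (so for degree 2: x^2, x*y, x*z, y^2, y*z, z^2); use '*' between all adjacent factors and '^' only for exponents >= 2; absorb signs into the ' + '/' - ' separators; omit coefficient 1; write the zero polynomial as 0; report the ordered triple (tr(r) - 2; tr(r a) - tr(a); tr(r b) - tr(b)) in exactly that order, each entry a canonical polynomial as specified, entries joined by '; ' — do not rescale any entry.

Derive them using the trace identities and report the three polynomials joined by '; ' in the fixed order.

trace(a^2 b) = trace(a)*trace(b a) - trace(b)   [square of a] = x*z - y
trace(a^2 b a) = trace(a)*trace(a b a) - trace(a b)  (reduce the a square) = x^2*z - x*y - z
trace(a^2) = trace(a)*trace(a) - trace(1) = x^2 - 2
trace(a^2 b^2) = trace(b)*trace(a^2 b) - trace(a^2) = x*y*z - x^2 - y^2 + 2
assemble the triple (trace(r) - 2; trace(r a) - x; trace(r b) - y)

x*z - y - 2; x^2*z - x*y - x - z; x*y*z - x^2 - y^2 - y + 2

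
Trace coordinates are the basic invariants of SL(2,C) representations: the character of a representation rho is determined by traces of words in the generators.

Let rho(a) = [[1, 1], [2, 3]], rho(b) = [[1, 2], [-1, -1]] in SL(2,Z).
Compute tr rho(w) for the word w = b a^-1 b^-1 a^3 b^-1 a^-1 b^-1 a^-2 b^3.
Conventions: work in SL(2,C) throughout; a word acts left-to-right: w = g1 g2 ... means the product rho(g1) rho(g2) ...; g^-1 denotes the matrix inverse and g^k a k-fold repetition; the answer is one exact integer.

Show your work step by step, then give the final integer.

-2926

rho(b) = [[1, 2], [-1, -1]]
... * rho(a^-1) = [[3, -1], [-2, 1]]  ->  [[-1, 1], [-1, 0]]
... * rho(b^-1) = [[-1, -2], [1, 1]]  ->  [[2, 3], [1, 2]]
... * rho(a) = [[1, 1], [2, 3]]  ->  [[8, 11], [5, 7]]
... * rho(a) = [[1, 1], [2, 3]]  ->  [[30, 41], [19, 26]]
... * rho(a) = [[1, 1], [2, 3]]  ->  [[112, 153], [71, 97]]
... * rho(b^-1) = [[-1, -2], [1, 1]]  ->  [[41, -71], [26, -45]]
... * rho(a^-1) = [[3, -1], [-2, 1]]  ->  [[265, -112], [168, -71]]
... * rho(b^-1) = [[-1, -2], [1, 1]]  ->  [[-377, -642], [-239, -407]]
... * rho(a^-1) = [[3, -1], [-2, 1]]  ->  [[153, -265], [97, -168]]
... * rho(a^-1) = [[3, -1], [-2, 1]]  ->  [[989, -418], [627, -265]]
... * rho(b) = [[1, 2], [-1, -1]]  ->  [[1407, 2396], [892, 1519]]
... * rho(b) = [[1, 2], [-1, -1]]  ->  [[-989, 418], [-627, 265]]
... * rho(b) = [[1, 2], [-1, -1]]  ->  [[-1407, -2396], [-892, -1519]]
tr = -1407 + -1519 = -2926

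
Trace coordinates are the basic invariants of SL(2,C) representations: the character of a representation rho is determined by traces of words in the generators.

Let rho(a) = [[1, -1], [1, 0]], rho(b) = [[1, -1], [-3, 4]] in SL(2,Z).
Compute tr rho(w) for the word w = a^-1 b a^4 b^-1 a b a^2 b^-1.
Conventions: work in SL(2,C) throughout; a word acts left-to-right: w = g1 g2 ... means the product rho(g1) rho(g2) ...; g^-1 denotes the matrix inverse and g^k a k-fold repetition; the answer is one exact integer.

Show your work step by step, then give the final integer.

306

rho(a^-1) = [[0, 1], [-1, 1]]
... * rho(b) = [[1, -1], [-3, 4]]  ->  [[-3, 4], [-4, 5]]
... * rho(a) = [[1, -1], [1, 0]]  ->  [[1, 3], [1, 4]]
... * rho(a) = [[1, -1], [1, 0]]  ->  [[4, -1], [5, -1]]
... * rho(a) = [[1, -1], [1, 0]]  ->  [[3, -4], [4, -5]]
... * rho(a) = [[1, -1], [1, 0]]  ->  [[-1, -3], [-1, -4]]
... * rho(b^-1) = [[4, 1], [3, 1]]  ->  [[-13, -4], [-16, -5]]
... * rho(a) = [[1, -1], [1, 0]]  ->  [[-17, 13], [-21, 16]]
... * rho(b) = [[1, -1], [-3, 4]]  ->  [[-56, 69], [-69, 85]]
... * rho(a) = [[1, -1], [1, 0]]  ->  [[13, 56], [16, 69]]
... * rho(a) = [[1, -1], [1, 0]]  ->  [[69, -13], [85, -16]]
... * rho(b^-1) = [[4, 1], [3, 1]]  ->  [[237, 56], [292, 69]]
tr = 237 + 69 = 306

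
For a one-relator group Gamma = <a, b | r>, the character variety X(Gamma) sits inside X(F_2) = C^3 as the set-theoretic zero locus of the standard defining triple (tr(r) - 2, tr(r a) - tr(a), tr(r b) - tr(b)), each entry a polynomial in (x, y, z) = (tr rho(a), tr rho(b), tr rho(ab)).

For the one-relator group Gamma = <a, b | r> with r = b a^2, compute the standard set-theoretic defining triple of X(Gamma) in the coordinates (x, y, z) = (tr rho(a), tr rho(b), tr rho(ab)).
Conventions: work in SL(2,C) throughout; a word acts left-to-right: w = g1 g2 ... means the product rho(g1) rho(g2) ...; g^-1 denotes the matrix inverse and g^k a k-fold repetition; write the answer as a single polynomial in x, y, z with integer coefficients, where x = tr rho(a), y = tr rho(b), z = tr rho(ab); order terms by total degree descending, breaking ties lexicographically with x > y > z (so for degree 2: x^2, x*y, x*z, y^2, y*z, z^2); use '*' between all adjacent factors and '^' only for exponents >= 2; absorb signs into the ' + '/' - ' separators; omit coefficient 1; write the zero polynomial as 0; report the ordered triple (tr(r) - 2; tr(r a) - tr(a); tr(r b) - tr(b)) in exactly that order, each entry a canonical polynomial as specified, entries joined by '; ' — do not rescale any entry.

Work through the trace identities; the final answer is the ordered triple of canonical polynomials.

x*z - y - 2; x^2*z - x*y - x - z; x*y*z - x^2 - y^2 - y + 2

trace(b a^2) = trace(a) * trace(b a) - trace(b)   [square of a] = x*z - y
trace(b a^3) = trace(a) * trace(a b a) - trace(a b)   [square of a] = x^2*z - x*y - z
trace(b^2 a) = trace(b) * trace(a b) - trace(a) = y*z - x
trace(b^2) = trace(b) * trace(b) - trace(1) = y^2 - 2
trace(b a^2 b) = trace(a) * trace(b^2 a) - trace(b^2) = x*y*z - x^2 - y^2 + 2
assemble the triple (trace(r) - 2; trace(r a) - x; trace(r b) - y)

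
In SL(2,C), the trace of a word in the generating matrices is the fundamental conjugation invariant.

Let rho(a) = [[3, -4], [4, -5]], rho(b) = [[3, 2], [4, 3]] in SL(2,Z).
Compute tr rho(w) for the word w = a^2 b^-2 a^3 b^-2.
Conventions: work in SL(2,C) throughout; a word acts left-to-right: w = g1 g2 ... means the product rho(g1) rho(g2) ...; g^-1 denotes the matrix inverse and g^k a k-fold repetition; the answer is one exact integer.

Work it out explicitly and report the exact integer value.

rho(a) = [[3, -4], [4, -5]]
... * rho(a) = [[3, -4], [4, -5]]  ->  [[-7, 8], [-8, 9]]
... * rho(b^-1) = [[3, -2], [-4, 3]]  ->  [[-53, 38], [-60, 43]]
... * rho(b^-1) = [[3, -2], [-4, 3]]  ->  [[-311, 220], [-352, 249]]
... * rho(a) = [[3, -4], [4, -5]]  ->  [[-53, 144], [-60, 163]]
... * rho(a) = [[3, -4], [4, -5]]  ->  [[417, -508], [472, -575]]
... * rho(a) = [[3, -4], [4, -5]]  ->  [[-781, 872], [-884, 987]]
... * rho(b^-1) = [[3, -2], [-4, 3]]  ->  [[-5831, 4178], [-6600, 4729]]
... * rho(b^-1) = [[3, -2], [-4, 3]]  ->  [[-34205, 24196], [-38716, 27387]]
tr = -34205 + 27387 = -6818

-6818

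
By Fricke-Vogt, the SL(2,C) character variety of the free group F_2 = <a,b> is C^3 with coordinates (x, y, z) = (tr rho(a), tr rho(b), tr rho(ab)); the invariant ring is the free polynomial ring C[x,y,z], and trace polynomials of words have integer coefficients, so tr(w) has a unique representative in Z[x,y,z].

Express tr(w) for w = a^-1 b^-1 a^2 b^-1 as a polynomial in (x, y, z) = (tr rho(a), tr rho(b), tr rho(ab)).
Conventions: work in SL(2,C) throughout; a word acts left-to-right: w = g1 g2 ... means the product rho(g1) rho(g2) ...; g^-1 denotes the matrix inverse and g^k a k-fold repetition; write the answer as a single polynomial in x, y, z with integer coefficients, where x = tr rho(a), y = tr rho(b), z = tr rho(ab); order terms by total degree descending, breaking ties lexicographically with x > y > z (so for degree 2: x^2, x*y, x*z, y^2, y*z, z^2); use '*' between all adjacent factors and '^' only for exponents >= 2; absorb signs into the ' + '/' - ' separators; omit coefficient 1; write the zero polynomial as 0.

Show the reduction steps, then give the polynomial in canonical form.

use: tr(a b^-1) = tr(a) * tr(b) - tr(a b)   [inverse elimination on b] = x*y - z
apply: tr(a^2) = tr(a) * tr(a) - tr(1)   [square of a] = x^2 - 2
tr(b a^2) = tr(a) * tr(b a) - tr(b)   [square of a] = x*z - y
tr(a b a^2) = tr(a) * tr(b a^2) - tr(b a)   [square of a] = x^2*z - x*y - z
use: tr(b a b a) = tr(b a) * tr(b a) - tr(1)   [split at a repeated b] = z^2 - 2
use: tr(b a b) = tr(b) * tr(a b) - tr(a)   [square of b] = y*z - x
use: tr(a b a^2 b) = tr(a) * tr(b a b a) - tr(b a b)   [square of a] = x*z^2 - y*z - x
tr(b a^2 b^-1 a) = tr(a b a^2) * tr(b) - tr(a b a^2 b)   [inverse elimination on b] = x^2*y*z - x*y^2 - x*z^2 + x
tr(a^2 b^-1 a^-1 b) = tr(b a^2 b^-1) * tr(a) - tr(b a^2 b^-1 a)   [inverse elimination on a] = -x^2*y*z + x^3 + x*y^2 + x*z^2 - 3*x
apply: tr(a^-1 b^-1 a^2 b^-1) = tr(a^2 b^-1 a^-1) * tr(b) - tr(a^2 b^-1 a^-1 b)   [inverse elimination on b] = x^2*y*z - x^3 - x*z^2 - y*z + 3*x

x^2*y*z - x^3 - x*z^2 - y*z + 3*x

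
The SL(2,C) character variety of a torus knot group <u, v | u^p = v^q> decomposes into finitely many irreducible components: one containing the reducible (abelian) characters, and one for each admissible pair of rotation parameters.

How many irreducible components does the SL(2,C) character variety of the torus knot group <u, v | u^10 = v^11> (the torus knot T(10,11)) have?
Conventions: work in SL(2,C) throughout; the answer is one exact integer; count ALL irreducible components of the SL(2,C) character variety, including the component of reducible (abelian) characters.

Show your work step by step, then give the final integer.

In the torus knot group T(10,11), u^10 = v^11 is central, so an irreducible representation sends it to +I or -I (Schur).
This locks tr(u) to 2*cos(pi*alpha/10), alpha in 1..9, and tr(v) to 2*cos(pi*beta/11), beta in 1..10, on each component of irreducible characters.
Consistency of u^10 = (-1)^alpha I with v^11 = (-1)^beta I forces alpha = beta (mod 2).
Enumerate parity-matched pairs: 5*5 odd-odd plus 4*5 even-even gives 45.
That is 45 components of irreducible characters, and with the reducible (abelian) component the total is 46.

46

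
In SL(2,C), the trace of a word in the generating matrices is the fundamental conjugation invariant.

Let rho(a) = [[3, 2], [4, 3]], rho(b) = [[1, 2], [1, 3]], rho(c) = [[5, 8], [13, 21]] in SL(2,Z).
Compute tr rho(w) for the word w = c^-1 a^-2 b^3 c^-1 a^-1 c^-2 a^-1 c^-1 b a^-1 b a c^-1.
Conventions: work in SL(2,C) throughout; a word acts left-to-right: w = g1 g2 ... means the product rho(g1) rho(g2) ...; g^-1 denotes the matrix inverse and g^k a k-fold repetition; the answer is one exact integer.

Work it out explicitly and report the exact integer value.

rho(c^-1) = [[21, -8], [-13, 5]]
... * rho(a^-1) = [[3, -2], [-4, 3]]  ->  [[95, -66], [-59, 41]]
... * rho(a^-1) = [[3, -2], [-4, 3]]  ->  [[549, -388], [-341, 241]]
... * rho(b) = [[1, 2], [1, 3]]  ->  [[161, -66], [-100, 41]]
... * rho(b) = [[1, 2], [1, 3]]  ->  [[95, 124], [-59, -77]]
... * rho(b) = [[1, 2], [1, 3]]  ->  [[219, 562], [-136, -349]]
... * rho(c^-1) = [[21, -8], [-13, 5]]  ->  [[-2707, 1058], [1681, -657]]
... * rho(a^-1) = [[3, -2], [-4, 3]]  ->  [[-12353, 8588], [7671, -5333]]
... * rho(c^-1) = [[21, -8], [-13, 5]]  ->  [[-371057, 141764], [230420, -88033]]
... * rho(c^-1) = [[21, -8], [-13, 5]]  ->  [[-9635129, 3677276], [5983249, -2283525]]
... * rho(a^-1) = [[3, -2], [-4, 3]]  ->  [[-43614491, 30302086], [27083847, -18817073]]
... * rho(c^-1) = [[21, -8], [-13, 5]]  ->  [[-1309831429, 500426358], [813382736, -310756141]]
... * rho(b) = [[1, 2], [1, 3]]  ->  [[-809405071, -1118383784], [502626595, 694497049]]
... * rho(a^-1) = [[3, -2], [-4, 3]]  ->  [[2045319923, -1736341210], [-1270108411, 1078237957]]
... * rho(b) = [[1, 2], [1, 3]]  ->  [[308978713, -1118383784], [-191870454, 694497049]]
... * rho(a) = [[3, 2], [4, 3]]  ->  [[-3546598997, -2737193926], [2202376834, 1699750239]]
... * rho(c^-1) = [[21, -8], [-13, 5]]  ->  [[-38895057899, 14686822346], [24153160407, -9120263477]]
tr = -38895057899 + -9120263477 = -48015321376

-48015321376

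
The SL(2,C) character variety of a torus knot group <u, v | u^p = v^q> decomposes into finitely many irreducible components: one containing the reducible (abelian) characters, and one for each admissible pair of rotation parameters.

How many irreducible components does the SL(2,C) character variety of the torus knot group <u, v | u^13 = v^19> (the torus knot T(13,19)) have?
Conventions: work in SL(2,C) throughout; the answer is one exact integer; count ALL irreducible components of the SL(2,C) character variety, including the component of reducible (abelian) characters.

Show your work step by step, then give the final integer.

For T(13,19): irreducibility forces the central element u^13 = v^19 to one of +I, -I.
On an irreducible component, tr(u) is locked at 2*cos(pi*alpha/13) for some alpha in 1..12, and tr(v) at 2*cos(pi*beta/19) for some beta in 1..18.
Consistency of u^13 = (-1)^alpha I with v^19 = (-1)^beta I forces alpha = beta (mod 2).
Enumerate parity-matched pairs: 6*9 odd-odd plus 6*9 even-even gives 108.
components with irreducible characters: 108; plus the single component of reducible (abelian) characters: total 109.

109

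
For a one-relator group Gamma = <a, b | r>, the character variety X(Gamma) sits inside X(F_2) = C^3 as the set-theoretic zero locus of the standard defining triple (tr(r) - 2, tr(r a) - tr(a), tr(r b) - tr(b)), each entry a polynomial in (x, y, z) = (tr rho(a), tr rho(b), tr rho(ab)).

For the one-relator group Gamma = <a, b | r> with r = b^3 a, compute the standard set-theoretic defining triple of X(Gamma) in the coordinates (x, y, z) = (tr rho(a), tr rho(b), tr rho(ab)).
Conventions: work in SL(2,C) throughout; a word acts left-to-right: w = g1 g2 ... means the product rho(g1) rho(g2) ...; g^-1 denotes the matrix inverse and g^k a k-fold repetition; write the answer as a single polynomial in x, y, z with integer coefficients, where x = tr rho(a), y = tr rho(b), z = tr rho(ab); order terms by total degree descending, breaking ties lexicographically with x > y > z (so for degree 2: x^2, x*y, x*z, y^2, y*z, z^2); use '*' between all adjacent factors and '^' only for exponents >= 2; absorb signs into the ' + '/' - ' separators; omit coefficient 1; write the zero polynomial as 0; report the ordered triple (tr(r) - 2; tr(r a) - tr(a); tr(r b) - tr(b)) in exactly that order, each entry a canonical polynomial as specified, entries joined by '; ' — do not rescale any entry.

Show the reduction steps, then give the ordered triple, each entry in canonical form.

reduce: tr(a b^2) = tr(b) tr(a b) - tr(a) = y*z - x
tr(b^3 a) = tr(b) tr(a b^2) - tr(a b) = y^2*z - x*y - z
tr(b^2) = tr(b) tr(b) - tr(1)   [square of b] = y^2 - 2
reduce: tr(a^2 b^2) = tr(a) tr(b^2 a) - tr(b^2)   [square of a] = x*y*z - x^2 - y^2 + 2
so tr(a^2 b) = tr(a) tr(b a) - tr(b)   [square of a] = x*z - y
reduce: tr(b^3 a^2) = tr(b) tr(a^2 b^2) - tr(a^2 b)   [square of b] = x*y^2*z - x^2*y - y^3 - x*z + 3*y
tr(b^3 a b) = tr(b) tr(b a b^2) - tr(b a b) = y^3*z - x*y^2 - 2*y*z + x
assemble the triple (tr(r) - 2; tr(r a) - x; tr(r b) - y)

y^2*z - x*y - z - 2; x*y^2*z - x^2*y - y^3 - x*z - x + 3*y; y^3*z - x*y^2 - 2*y*z + x - y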